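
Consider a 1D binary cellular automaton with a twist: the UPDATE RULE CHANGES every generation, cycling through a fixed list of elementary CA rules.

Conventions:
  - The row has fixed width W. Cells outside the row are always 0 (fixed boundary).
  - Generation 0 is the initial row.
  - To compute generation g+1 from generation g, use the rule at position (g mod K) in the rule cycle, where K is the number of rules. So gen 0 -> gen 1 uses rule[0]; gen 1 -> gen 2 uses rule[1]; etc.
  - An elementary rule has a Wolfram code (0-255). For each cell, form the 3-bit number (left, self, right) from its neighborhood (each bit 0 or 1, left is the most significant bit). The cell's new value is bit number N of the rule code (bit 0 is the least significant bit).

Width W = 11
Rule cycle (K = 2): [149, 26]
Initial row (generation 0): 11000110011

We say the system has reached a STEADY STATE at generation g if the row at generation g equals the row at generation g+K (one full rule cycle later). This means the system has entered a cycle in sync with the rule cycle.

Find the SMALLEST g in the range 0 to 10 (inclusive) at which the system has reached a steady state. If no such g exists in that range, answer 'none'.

Gen 0: 11000110011
Gen 1 (rule 149): 00110001000
Gen 2 (rule 26): 01101010100
Gen 3 (rule 149): 00001010111
Gen 4 (rule 26): 00010000100
Gen 5 (rule 149): 11011110111
Gen 6 (rule 26): 10010000100
Gen 7 (rule 149): 11011110111
Gen 8 (rule 26): 10010000100
Gen 9 (rule 149): 11011110111
Gen 10 (rule 26): 10010000100
Gen 11 (rule 149): 11011110111
Gen 12 (rule 26): 10010000100

Answer: 5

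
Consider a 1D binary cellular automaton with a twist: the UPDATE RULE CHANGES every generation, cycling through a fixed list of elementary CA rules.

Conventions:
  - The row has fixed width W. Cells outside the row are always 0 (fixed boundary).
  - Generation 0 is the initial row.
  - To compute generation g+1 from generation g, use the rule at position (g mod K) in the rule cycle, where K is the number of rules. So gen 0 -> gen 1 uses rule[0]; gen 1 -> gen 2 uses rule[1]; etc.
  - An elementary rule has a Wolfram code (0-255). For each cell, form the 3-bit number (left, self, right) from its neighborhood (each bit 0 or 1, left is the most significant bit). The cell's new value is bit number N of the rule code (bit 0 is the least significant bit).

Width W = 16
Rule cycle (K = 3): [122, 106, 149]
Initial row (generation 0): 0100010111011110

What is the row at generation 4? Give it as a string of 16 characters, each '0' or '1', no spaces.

Gen 0: 0100010111011110
Gen 1 (rule 122): 1010101101110011
Gen 2 (rule 106): 0101011111010111
Gen 3 (rule 149): 0101001110010010
Gen 4 (rule 122): 1010111011101101

Answer: 1010111011101101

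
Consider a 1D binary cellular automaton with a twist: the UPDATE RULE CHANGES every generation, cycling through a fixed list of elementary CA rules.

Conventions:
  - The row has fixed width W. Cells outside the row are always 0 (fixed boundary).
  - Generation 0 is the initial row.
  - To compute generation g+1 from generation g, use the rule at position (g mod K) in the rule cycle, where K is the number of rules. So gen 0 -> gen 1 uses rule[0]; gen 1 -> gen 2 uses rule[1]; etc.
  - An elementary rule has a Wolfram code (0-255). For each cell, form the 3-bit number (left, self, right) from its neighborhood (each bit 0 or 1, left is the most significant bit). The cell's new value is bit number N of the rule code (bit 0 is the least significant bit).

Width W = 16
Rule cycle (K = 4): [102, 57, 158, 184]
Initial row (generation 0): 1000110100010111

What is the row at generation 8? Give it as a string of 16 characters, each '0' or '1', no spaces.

Answer: 0100101011010101

Derivation:
Gen 0: 1000110100010111
Gen 1 (rule 102): 1001011100111001
Gen 2 (rule 57): 0100110010100100
Gen 3 (rule 158): 1111101110111110
Gen 4 (rule 184): 1111011101111101
Gen 5 (rule 102): 0001100110000111
Gen 6 (rule 57): 1101010101110100
Gen 7 (rule 158): 1001010101100110
Gen 8 (rule 184): 0100101011010101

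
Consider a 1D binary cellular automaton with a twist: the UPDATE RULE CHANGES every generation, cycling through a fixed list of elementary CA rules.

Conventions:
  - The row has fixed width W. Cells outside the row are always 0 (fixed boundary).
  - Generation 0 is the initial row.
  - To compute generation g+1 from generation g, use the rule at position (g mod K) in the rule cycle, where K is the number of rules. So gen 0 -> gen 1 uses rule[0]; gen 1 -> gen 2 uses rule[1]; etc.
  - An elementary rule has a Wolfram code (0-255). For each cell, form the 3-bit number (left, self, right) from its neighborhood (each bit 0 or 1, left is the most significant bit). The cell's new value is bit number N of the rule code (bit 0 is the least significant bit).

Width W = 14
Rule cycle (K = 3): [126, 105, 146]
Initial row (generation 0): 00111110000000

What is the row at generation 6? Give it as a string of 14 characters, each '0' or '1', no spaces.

Answer: 00001110001110

Derivation:
Gen 0: 00111110000000
Gen 1 (rule 126): 01100011000000
Gen 2 (rule 105): 01101011011111
Gen 3 (rule 146): 10000000001110
Gen 4 (rule 126): 11000000011011
Gen 5 (rule 105): 11011111011111
Gen 6 (rule 146): 00001110001110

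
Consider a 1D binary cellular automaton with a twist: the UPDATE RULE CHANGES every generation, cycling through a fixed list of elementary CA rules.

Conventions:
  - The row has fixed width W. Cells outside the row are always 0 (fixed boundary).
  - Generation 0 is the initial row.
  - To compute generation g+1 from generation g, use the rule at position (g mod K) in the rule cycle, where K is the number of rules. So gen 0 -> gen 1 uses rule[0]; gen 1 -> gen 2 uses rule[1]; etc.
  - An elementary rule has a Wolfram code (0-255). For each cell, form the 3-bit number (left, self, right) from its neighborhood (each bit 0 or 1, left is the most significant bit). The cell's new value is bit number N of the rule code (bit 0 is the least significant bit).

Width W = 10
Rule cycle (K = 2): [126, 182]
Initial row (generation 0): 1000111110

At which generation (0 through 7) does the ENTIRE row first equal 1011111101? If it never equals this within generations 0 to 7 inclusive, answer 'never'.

Answer: 4

Derivation:
Gen 0: 1000111110
Gen 1 (rule 126): 1101100011
Gen 2 (rule 182): 0010010100
Gen 3 (rule 126): 0111111110
Gen 4 (rule 182): 1011111101
Gen 5 (rule 126): 1110000111
Gen 6 (rule 182): 0101001010
Gen 7 (rule 126): 1111111111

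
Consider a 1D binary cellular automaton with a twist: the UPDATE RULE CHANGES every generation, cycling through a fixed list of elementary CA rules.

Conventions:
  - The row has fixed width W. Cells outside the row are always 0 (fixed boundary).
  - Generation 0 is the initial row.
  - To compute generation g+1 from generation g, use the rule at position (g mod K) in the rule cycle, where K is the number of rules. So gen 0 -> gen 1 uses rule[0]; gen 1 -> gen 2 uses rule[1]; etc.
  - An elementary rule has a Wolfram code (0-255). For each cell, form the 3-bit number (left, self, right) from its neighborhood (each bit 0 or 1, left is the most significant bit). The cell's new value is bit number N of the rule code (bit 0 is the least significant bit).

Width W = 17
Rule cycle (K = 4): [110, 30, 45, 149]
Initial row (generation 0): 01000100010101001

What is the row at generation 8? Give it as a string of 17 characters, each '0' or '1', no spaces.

Gen 0: 01000100010101001
Gen 1 (rule 110): 11001100111111011
Gen 2 (rule 30): 10111011100000010
Gen 3 (rule 45): 11100110001111010
Gen 4 (rule 149): 01010001100110011
Gen 5 (rule 110): 11110011101110111
Gen 6 (rule 30): 10001110001000100
Gen 7 (rule 45): 10101000101010101
Gen 8 (rule 149): 10101110101010101

Answer: 10101110101010101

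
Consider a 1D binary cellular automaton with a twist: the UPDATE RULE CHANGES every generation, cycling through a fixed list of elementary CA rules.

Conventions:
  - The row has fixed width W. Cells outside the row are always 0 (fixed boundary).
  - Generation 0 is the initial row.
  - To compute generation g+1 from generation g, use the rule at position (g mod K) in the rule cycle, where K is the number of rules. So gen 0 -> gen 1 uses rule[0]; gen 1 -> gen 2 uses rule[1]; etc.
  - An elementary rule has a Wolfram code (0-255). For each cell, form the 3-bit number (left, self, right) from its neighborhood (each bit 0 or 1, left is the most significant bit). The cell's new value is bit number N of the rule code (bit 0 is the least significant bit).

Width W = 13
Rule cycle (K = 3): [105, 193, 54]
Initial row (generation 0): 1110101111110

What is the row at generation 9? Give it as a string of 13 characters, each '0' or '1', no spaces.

Answer: 1110001010000

Derivation:
Gen 0: 1110101111110
Gen 1 (rule 105): 1011011000010
Gen 2 (rule 193): 0001001011000
Gen 3 (rule 54): 0011111100100
Gen 4 (rule 105): 1010000100001
Gen 5 (rule 193): 0000110001100
Gen 6 (rule 54): 0001001010010
Gen 7 (rule 105): 1100000100000
Gen 8 (rule 193): 0101110001111
Gen 9 (rule 54): 1110001010000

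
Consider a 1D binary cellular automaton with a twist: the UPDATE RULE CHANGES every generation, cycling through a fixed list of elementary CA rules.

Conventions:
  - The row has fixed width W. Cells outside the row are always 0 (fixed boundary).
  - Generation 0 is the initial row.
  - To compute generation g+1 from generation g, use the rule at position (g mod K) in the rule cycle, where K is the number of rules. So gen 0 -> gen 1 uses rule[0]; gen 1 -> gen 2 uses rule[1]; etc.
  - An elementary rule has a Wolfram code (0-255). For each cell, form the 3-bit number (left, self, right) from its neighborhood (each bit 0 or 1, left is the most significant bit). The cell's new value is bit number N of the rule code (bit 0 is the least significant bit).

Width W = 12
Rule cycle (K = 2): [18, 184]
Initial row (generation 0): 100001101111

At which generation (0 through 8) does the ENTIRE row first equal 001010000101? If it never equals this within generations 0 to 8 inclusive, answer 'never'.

Answer: 8

Derivation:
Gen 0: 100001101111
Gen 1 (rule 18): 010010000000
Gen 2 (rule 184): 001001000000
Gen 3 (rule 18): 010110100000
Gen 4 (rule 184): 001101010000
Gen 5 (rule 18): 010000001000
Gen 6 (rule 184): 001000000100
Gen 7 (rule 18): 010100001010
Gen 8 (rule 184): 001010000101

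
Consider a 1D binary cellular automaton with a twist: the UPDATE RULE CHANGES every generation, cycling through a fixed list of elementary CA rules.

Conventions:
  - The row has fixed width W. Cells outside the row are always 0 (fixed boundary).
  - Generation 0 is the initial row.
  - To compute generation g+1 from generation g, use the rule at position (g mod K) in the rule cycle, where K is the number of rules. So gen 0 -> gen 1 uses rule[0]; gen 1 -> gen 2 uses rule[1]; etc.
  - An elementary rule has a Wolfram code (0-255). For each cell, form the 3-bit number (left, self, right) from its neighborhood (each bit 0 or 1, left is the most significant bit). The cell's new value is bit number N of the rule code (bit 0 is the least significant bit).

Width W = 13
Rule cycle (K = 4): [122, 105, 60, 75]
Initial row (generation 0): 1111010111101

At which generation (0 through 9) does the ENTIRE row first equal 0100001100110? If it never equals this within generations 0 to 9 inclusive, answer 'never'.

Answer: 9

Derivation:
Gen 0: 1111010111101
Gen 1 (rule 122): 1001101100110
Gen 2 (rule 105): 0001111100110
Gen 3 (rule 60): 0001000010101
Gen 4 (rule 75): 1110011100000
Gen 5 (rule 122): 1011110110000
Gen 6 (rule 105): 0110011110111
Gen 7 (rule 60): 0101010001100
Gen 8 (rule 75): 1000000111101
Gen 9 (rule 122): 0100001100110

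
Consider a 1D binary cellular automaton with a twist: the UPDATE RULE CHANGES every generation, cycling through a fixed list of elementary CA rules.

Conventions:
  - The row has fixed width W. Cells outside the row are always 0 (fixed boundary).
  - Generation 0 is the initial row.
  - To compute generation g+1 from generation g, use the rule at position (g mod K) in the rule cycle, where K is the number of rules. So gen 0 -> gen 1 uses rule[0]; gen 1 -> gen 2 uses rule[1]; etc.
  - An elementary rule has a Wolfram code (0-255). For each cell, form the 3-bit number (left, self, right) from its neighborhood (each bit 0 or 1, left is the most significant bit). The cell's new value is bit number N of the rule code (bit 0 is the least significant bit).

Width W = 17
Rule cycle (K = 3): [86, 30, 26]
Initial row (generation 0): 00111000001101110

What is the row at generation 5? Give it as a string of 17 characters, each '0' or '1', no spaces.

Answer: 10100011000000001

Derivation:
Gen 0: 00111000001101110
Gen 1 (rule 86): 01001100010100011
Gen 2 (rule 30): 11111010110110110
Gen 3 (rule 26): 10000000100100101
Gen 4 (rule 86): 11000001111111101
Gen 5 (rule 30): 10100011000000001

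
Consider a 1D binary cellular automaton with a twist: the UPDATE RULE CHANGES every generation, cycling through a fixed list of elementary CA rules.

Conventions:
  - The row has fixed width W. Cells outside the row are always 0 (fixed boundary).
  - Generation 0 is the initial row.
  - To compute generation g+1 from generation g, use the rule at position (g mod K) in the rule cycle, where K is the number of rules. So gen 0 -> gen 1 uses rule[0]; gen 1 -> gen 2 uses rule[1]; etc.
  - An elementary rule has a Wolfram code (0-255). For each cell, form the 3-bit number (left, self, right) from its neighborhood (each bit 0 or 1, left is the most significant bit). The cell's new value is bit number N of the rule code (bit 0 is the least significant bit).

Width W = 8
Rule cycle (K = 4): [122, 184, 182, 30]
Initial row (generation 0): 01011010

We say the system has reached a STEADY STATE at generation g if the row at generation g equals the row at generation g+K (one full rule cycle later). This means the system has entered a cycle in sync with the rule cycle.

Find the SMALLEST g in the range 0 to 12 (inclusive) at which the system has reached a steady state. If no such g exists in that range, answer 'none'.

Gen 0: 01011010
Gen 1 (rule 122): 10111101
Gen 2 (rule 184): 01111010
Gen 3 (rule 182): 10110111
Gen 4 (rule 30): 10100100
Gen 5 (rule 122): 01011010
Gen 6 (rule 184): 00110101
Gen 7 (rule 182): 01001111
Gen 8 (rule 30): 11111000
Gen 9 (rule 122): 10001100
Gen 10 (rule 184): 01001010
Gen 11 (rule 182): 11111111
Gen 12 (rule 30): 10000000
Gen 13 (rule 122): 01000000
Gen 14 (rule 184): 00100000
Gen 15 (rule 182): 01110000
Gen 16 (rule 30): 11001000

Answer: none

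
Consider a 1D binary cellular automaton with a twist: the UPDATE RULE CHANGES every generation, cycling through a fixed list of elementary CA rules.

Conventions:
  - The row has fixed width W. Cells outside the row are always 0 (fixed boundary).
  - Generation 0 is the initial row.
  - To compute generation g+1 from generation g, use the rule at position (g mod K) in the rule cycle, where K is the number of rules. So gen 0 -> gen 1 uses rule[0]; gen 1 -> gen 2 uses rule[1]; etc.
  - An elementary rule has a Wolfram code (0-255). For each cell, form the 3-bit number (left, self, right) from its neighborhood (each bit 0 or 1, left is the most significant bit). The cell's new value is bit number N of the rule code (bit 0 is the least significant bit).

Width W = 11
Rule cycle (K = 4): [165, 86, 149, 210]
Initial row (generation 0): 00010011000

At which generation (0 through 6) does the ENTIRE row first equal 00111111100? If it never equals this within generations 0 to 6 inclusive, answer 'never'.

Answer: never

Derivation:
Gen 0: 00010011000
Gen 1 (rule 165): 11010000011
Gen 2 (rule 86): 01011000101
Gen 3 (rule 149): 01000110101
Gen 4 (rule 210): 10101010000
Gen 5 (rule 165): 11111110111
Gen 6 (rule 86): 00000010001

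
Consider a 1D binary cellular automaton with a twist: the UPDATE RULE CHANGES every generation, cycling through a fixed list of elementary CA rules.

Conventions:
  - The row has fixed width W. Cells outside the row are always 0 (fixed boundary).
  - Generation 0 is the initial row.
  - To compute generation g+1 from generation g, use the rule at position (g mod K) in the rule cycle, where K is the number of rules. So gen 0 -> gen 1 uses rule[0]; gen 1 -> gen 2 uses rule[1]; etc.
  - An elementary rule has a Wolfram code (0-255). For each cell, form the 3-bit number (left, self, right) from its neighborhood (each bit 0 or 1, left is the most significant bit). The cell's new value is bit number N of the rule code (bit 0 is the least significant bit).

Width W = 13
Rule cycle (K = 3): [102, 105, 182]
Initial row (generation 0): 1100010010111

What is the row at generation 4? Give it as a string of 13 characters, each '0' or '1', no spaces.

Answer: 0011101100100

Derivation:
Gen 0: 1100010010111
Gen 1 (rule 102): 0100110111001
Gen 2 (rule 105): 0000111101000
Gen 3 (rule 182): 0001011011100
Gen 4 (rule 102): 0011101100100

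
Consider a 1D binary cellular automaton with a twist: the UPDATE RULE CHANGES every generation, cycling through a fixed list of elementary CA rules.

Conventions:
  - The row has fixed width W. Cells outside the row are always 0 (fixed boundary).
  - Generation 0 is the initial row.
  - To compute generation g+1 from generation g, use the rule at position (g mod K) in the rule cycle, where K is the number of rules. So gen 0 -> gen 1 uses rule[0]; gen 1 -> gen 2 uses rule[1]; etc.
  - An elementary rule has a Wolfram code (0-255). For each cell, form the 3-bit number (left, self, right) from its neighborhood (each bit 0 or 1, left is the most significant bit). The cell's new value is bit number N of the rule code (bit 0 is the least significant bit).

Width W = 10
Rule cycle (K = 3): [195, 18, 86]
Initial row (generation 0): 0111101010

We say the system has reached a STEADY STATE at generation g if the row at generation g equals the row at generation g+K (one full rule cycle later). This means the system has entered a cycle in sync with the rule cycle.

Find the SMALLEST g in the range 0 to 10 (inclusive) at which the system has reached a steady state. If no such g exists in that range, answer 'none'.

Answer: 5

Derivation:
Gen 0: 0111101010
Gen 1 (rule 195): 1011100000
Gen 2 (rule 18): 0000010000
Gen 3 (rule 86): 0000111000
Gen 4 (rule 195): 1111011011
Gen 5 (rule 18): 0000000000
Gen 6 (rule 86): 0000000000
Gen 7 (rule 195): 1111111111
Gen 8 (rule 18): 0000000000
Gen 9 (rule 86): 0000000000
Gen 10 (rule 195): 1111111111
Gen 11 (rule 18): 0000000000
Gen 12 (rule 86): 0000000000
Gen 13 (rule 195): 1111111111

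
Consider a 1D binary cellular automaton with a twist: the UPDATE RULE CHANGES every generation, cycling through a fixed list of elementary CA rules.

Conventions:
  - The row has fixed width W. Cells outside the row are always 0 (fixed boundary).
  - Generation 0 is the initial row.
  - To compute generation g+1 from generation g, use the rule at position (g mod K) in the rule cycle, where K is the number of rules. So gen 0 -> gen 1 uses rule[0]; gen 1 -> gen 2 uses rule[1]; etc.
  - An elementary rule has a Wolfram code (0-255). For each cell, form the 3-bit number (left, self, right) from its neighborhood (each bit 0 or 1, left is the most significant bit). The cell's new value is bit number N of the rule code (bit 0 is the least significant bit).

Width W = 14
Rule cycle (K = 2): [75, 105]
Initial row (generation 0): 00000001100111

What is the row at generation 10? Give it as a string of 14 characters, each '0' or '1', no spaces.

Answer: 00000010010100

Derivation:
Gen 0: 00000001100111
Gen 1 (rule 75): 11111111101101
Gen 2 (rule 105): 10000000111110
Gen 3 (rule 75): 00111111100010
Gen 4 (rule 105): 10100000101000
Gen 5 (rule 75): 00001111000011
Gen 6 (rule 105): 11101001011011
Gen 7 (rule 75): 10100010011011
Gen 8 (rule 105): 01001000011111
Gen 9 (rule 75): 10010011110001
Gen 10 (rule 105): 00000010010100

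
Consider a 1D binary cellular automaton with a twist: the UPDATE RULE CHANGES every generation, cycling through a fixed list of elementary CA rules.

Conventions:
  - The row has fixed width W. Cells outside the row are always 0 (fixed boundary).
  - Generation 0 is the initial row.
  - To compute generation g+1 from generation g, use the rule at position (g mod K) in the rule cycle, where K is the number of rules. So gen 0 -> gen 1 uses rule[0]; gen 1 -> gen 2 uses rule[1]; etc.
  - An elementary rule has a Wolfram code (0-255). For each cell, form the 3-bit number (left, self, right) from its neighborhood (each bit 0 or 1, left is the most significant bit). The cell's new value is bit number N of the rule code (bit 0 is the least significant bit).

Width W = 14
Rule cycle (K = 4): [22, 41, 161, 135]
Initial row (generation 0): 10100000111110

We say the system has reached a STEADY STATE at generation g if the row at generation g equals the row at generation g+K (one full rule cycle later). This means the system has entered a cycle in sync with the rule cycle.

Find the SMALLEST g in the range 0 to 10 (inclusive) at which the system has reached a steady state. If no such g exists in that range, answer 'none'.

Gen 0: 10100000111110
Gen 1 (rule 22): 10110001000001
Gen 2 (rule 41): 01100100011100
Gen 3 (rule 161): 00000001001001
Gen 4 (rule 135): 11111111011011
Gen 5 (rule 22): 00000000000000
Gen 6 (rule 41): 11111111111111
Gen 7 (rule 161): 01111111111110
Gen 8 (rule 135): 10111111111100
Gen 9 (rule 22): 10000000000010
Gen 10 (rule 41): 00111111111000
Gen 11 (rule 161): 10011111110011
Gen 12 (rule 135): 10101111100100
Gen 13 (rule 22): 10100000011110
Gen 14 (rule 41): 01001111010000

Answer: none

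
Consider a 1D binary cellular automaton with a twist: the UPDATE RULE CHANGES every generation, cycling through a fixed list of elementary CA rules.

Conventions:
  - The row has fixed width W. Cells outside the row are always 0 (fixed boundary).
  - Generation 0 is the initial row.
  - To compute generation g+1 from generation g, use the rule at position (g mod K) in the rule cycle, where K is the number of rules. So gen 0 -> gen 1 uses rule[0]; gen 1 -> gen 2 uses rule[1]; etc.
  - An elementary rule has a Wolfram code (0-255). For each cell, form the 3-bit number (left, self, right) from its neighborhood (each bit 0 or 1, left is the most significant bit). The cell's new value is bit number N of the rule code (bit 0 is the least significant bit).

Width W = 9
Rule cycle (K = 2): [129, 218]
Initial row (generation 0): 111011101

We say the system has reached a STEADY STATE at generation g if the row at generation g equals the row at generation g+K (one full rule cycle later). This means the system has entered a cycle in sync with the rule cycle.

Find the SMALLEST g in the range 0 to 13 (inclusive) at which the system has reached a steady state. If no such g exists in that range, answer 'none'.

Answer: 8

Derivation:
Gen 0: 111011101
Gen 1 (rule 129): 010001000
Gen 2 (rule 218): 101010100
Gen 3 (rule 129): 000000001
Gen 4 (rule 218): 000000010
Gen 5 (rule 129): 111111000
Gen 6 (rule 218): 111111100
Gen 7 (rule 129): 011111001
Gen 8 (rule 218): 111111110
Gen 9 (rule 129): 011111100
Gen 10 (rule 218): 111111110
Gen 11 (rule 129): 011111100
Gen 12 (rule 218): 111111110
Gen 13 (rule 129): 011111100
Gen 14 (rule 218): 111111110
Gen 15 (rule 129): 011111100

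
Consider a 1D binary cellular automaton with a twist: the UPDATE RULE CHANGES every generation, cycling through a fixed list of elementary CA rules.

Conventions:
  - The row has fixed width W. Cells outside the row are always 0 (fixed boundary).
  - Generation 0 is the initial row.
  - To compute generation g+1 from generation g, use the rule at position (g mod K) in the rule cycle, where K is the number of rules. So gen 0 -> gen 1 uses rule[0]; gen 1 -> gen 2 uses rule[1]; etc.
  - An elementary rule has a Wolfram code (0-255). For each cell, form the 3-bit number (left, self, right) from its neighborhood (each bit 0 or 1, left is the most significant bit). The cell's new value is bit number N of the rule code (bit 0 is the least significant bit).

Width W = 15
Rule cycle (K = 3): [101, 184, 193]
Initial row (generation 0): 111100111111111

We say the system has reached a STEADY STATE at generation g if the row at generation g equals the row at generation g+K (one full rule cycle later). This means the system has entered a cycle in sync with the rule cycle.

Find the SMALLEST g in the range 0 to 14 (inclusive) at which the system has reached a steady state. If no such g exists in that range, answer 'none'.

Answer: none

Derivation:
Gen 0: 111100111111111
Gen 1 (rule 101): 000100000000001
Gen 2 (rule 184): 000010000000000
Gen 3 (rule 193): 111000111111111
Gen 4 (rule 101): 001010000000001
Gen 5 (rule 184): 000101000000000
Gen 6 (rule 193): 110000011111111
Gen 7 (rule 101): 010111000000001
Gen 8 (rule 184): 001110100000000
Gen 9 (rule 193): 100110001111111
Gen 10 (rule 101): 100010100000001
Gen 11 (rule 184): 010001010000000
Gen 12 (rule 193): 000100000111111
Gen 13 (rule 101): 110101110000001
Gen 14 (rule 184): 101011101000000
Gen 15 (rule 193): 000001100011111
Gen 16 (rule 101): 111100101000001
Gen 17 (rule 184): 111010010100000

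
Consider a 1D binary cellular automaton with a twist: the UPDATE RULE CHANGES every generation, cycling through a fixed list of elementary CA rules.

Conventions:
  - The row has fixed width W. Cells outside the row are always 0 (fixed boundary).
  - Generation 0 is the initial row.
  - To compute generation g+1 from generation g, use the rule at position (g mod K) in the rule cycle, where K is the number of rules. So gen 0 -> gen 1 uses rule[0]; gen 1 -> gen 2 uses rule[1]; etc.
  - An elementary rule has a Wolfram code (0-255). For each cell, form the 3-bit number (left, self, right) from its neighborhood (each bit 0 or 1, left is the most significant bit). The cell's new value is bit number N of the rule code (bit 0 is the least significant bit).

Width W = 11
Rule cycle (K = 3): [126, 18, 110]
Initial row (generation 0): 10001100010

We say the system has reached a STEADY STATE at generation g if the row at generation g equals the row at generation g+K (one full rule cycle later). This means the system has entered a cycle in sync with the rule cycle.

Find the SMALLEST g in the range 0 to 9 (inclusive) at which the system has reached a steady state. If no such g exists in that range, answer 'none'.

Gen 0: 10001100010
Gen 1 (rule 126): 11011110111
Gen 2 (rule 18): 00000000000
Gen 3 (rule 110): 00000000000
Gen 4 (rule 126): 00000000000
Gen 5 (rule 18): 00000000000
Gen 6 (rule 110): 00000000000
Gen 7 (rule 126): 00000000000
Gen 8 (rule 18): 00000000000
Gen 9 (rule 110): 00000000000
Gen 10 (rule 126): 00000000000
Gen 11 (rule 18): 00000000000
Gen 12 (rule 110): 00000000000

Answer: 2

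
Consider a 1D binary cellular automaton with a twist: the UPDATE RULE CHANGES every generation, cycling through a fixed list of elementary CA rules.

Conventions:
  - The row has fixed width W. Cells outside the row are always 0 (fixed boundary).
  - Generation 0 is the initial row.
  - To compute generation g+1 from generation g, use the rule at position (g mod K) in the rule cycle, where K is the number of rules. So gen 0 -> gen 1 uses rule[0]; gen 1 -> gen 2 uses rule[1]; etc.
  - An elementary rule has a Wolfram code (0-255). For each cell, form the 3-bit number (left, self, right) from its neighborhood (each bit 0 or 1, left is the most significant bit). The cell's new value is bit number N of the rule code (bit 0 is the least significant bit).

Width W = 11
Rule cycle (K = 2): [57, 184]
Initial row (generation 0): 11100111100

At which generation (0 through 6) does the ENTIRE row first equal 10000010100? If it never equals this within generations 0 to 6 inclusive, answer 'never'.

Answer: never

Derivation:
Gen 0: 11100111100
Gen 1 (rule 57): 10010100011
Gen 2 (rule 184): 01001010010
Gen 3 (rule 57): 00100101001
Gen 4 (rule 184): 00010010100
Gen 5 (rule 57): 11001001011
Gen 6 (rule 184): 10100100110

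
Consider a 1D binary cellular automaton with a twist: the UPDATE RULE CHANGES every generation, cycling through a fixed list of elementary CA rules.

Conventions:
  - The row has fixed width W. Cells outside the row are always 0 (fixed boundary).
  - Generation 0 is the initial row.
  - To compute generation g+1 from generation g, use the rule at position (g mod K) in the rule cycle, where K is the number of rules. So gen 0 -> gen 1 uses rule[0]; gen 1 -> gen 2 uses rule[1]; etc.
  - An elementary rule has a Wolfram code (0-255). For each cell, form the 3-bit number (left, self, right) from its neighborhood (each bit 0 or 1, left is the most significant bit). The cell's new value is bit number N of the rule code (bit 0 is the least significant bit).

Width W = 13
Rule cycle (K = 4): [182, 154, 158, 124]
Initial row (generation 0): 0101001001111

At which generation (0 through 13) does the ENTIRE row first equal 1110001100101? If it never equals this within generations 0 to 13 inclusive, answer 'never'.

Answer: never

Derivation:
Gen 0: 0101001001111
Gen 1 (rule 182): 1111111110110
Gen 2 (rule 154): 1111111100101
Gen 3 (rule 158): 1111111011101
Gen 4 (rule 124): 1000001110111
Gen 5 (rule 182): 1100010101010
Gen 6 (rule 154): 1010100000001
Gen 7 (rule 158): 1010110000011
Gen 8 (rule 124): 1111111000011
Gen 9 (rule 182): 0111110100100
Gen 10 (rule 154): 1111100011010
Gen 11 (rule 158): 1111010110011
Gen 12 (rule 124): 1001111111011
Gen 13 (rule 182): 1110111110100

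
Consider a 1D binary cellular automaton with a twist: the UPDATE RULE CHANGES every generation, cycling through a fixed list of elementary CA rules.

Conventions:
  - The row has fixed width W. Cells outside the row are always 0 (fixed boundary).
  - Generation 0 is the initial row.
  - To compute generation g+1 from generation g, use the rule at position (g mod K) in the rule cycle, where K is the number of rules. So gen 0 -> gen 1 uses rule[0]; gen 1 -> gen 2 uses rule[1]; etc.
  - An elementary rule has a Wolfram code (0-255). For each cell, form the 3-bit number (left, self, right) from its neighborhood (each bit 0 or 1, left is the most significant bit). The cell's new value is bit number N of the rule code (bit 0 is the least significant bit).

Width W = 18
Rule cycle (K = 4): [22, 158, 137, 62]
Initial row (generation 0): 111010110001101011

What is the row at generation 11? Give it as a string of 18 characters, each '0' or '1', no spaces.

Gen 0: 111010110001101011
Gen 1 (rule 22): 000010001010001000
Gen 2 (rule 158): 000111011011011100
Gen 3 (rule 137): 110110010010011001
Gen 4 (rule 62): 101101111111110111
Gen 5 (rule 22): 100000000000000000
Gen 6 (rule 158): 110000000000000000
Gen 7 (rule 137): 100111111111111111
Gen 8 (rule 62): 111100000000000000
Gen 9 (rule 22): 000010000000000000
Gen 10 (rule 158): 000111000000000000
Gen 11 (rule 137): 110110011111111111

Answer: 110110011111111111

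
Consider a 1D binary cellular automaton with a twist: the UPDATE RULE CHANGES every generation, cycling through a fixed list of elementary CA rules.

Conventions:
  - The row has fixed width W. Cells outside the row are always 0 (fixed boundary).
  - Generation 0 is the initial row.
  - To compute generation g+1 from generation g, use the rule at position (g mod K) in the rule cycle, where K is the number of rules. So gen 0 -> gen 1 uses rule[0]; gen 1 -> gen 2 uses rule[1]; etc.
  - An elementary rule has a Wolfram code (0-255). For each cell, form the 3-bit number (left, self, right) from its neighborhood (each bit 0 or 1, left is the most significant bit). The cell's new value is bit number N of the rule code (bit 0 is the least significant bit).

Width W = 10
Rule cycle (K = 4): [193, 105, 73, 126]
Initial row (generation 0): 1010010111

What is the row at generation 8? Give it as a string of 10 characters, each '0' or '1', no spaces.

Answer: 1101110000

Derivation:
Gen 0: 1010010111
Gen 1 (rule 193): 0000000011
Gen 2 (rule 105): 1111111011
Gen 3 (rule 73): 1000001011
Gen 4 (rule 126): 1100011111
Gen 5 (rule 193): 0101001111
Gen 6 (rule 105): 0010001001
Gen 7 (rule 73): 1000100000
Gen 8 (rule 126): 1101110000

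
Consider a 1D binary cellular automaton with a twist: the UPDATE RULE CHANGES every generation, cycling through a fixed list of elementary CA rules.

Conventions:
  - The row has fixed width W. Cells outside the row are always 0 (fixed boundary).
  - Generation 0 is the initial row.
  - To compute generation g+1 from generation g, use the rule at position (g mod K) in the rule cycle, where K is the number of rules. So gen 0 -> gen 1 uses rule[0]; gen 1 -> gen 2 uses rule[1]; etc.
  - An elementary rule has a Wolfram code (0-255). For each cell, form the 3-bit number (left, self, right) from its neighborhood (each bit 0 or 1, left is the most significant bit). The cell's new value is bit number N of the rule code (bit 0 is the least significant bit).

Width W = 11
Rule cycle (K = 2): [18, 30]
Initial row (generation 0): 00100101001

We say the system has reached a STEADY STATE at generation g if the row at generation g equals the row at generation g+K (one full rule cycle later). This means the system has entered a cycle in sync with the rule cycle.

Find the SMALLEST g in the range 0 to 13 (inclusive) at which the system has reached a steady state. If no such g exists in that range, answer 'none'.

Answer: 3

Derivation:
Gen 0: 00100101001
Gen 1 (rule 18): 01011000110
Gen 2 (rule 30): 11010101101
Gen 3 (rule 18): 00000000000
Gen 4 (rule 30): 00000000000
Gen 5 (rule 18): 00000000000
Gen 6 (rule 30): 00000000000
Gen 7 (rule 18): 00000000000
Gen 8 (rule 30): 00000000000
Gen 9 (rule 18): 00000000000
Gen 10 (rule 30): 00000000000
Gen 11 (rule 18): 00000000000
Gen 12 (rule 30): 00000000000
Gen 13 (rule 18): 00000000000
Gen 14 (rule 30): 00000000000
Gen 15 (rule 18): 00000000000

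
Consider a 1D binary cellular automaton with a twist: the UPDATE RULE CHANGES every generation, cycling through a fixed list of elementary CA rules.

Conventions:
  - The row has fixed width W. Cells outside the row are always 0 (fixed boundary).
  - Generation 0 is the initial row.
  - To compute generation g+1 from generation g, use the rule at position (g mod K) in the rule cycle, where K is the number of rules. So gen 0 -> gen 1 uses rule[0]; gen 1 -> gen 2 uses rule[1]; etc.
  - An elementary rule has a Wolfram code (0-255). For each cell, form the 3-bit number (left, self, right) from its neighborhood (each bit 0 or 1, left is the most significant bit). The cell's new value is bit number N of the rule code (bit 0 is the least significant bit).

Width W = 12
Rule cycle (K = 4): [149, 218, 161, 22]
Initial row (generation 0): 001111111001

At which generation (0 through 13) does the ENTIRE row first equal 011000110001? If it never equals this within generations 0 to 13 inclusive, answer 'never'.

Answer: never

Derivation:
Gen 0: 001111111001
Gen 1 (rule 149): 100111110101
Gen 2 (rule 218): 011111110000
Gen 3 (rule 161): 001111100111
Gen 4 (rule 22): 010000011000
Gen 5 (rule 149): 011111000111
Gen 6 (rule 218): 111111101111
Gen 7 (rule 161): 011111010110
Gen 8 (rule 22): 100000010001
Gen 9 (rule 149): 111111011101
Gen 10 (rule 218): 111111011100
Gen 11 (rule 161): 011110101001
Gen 12 (rule 22): 100000101111
Gen 13 (rule 149): 111110100110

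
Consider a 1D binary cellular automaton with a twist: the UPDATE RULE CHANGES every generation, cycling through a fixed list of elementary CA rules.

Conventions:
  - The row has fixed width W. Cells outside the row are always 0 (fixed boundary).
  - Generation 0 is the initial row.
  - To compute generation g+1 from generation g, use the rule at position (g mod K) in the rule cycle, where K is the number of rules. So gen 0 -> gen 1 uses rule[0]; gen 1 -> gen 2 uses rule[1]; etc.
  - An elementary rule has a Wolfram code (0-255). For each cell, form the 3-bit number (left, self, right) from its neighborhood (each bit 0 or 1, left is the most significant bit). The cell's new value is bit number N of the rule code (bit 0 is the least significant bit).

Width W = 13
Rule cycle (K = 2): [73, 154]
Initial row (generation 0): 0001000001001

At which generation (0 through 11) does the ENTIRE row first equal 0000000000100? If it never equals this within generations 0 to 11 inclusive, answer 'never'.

Answer: 7

Derivation:
Gen 0: 0001000001001
Gen 1 (rule 73): 1100011100000
Gen 2 (rule 154): 1010111010000
Gen 3 (rule 73): 0000101000111
Gen 4 (rule 154): 0001000101110
Gen 5 (rule 73): 1100010001010
Gen 6 (rule 154): 1010101010001
Gen 7 (rule 73): 0000000000100
Gen 8 (rule 154): 0000000001010
Gen 9 (rule 73): 1111111100000
Gen 10 (rule 154): 1111111010000
Gen 11 (rule 73): 1000001000111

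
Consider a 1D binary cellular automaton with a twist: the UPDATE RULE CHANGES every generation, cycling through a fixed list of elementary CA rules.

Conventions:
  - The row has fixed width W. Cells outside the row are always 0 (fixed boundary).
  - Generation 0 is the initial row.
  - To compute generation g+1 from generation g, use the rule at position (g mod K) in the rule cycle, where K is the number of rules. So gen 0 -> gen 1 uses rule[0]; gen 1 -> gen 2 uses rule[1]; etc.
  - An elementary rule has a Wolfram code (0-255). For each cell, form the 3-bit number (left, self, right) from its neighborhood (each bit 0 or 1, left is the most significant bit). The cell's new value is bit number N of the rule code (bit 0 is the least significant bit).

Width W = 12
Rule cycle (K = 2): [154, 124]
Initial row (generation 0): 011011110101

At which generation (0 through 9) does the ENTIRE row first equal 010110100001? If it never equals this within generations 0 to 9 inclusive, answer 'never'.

Answer: never

Derivation:
Gen 0: 011011110101
Gen 1 (rule 154): 110011100000
Gen 2 (rule 124): 111010110000
Gen 3 (rule 154): 110000101000
Gen 4 (rule 124): 111000111100
Gen 5 (rule 154): 110101111010
Gen 6 (rule 124): 111111001111
Gen 7 (rule 154): 111110111110
Gen 8 (rule 124): 100011100011
Gen 9 (rule 154): 010111010110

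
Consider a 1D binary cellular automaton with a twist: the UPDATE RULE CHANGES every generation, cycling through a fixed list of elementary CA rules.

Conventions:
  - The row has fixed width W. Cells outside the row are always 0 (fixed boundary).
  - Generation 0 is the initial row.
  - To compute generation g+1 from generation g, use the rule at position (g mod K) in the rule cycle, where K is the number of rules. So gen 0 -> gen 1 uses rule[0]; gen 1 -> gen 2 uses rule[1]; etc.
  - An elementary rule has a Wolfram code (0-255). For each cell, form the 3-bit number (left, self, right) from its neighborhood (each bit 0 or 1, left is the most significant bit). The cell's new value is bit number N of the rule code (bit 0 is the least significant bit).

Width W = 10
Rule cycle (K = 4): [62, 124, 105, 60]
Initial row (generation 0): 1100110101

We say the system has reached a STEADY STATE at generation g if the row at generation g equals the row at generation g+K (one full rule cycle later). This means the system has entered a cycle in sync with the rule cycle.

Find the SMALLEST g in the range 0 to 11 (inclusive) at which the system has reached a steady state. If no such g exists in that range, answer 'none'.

Gen 0: 1100110101
Gen 1 (rule 62): 1011101111
Gen 2 (rule 124): 1110111001
Gen 3 (rule 105): 1011101000
Gen 4 (rule 60): 1110011100
Gen 5 (rule 62): 1001110010
Gen 6 (rule 124): 1101011011
Gen 7 (rule 105): 1110111111
Gen 8 (rule 60): 1001100000
Gen 9 (rule 62): 1111010000
Gen 10 (rule 124): 1001111000
Gen 11 (rule 105): 0001001011
Gen 12 (rule 60): 0001101110
Gen 13 (rule 62): 0011011001
Gen 14 (rule 124): 0011111101
Gen 15 (rule 105): 1010000110

Answer: none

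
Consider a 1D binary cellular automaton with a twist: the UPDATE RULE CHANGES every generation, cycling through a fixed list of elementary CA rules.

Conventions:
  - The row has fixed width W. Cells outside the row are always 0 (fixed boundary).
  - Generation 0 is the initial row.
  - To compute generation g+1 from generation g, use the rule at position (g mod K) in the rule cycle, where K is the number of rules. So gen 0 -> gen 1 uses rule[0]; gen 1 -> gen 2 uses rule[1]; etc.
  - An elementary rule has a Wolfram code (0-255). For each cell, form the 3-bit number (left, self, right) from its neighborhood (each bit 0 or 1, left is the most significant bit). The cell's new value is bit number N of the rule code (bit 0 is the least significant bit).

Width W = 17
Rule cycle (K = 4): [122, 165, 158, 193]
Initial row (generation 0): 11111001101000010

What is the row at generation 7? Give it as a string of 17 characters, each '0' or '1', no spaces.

Gen 0: 11111001101000010
Gen 1 (rule 122): 10001111110100101
Gen 2 (rule 165): 10100111101100111
Gen 3 (rule 158): 10111111001011110
Gen 4 (rule 193): 00011111000001110
Gen 5 (rule 122): 00110001100011011
Gen 6 (rule 165): 10000100001000100
Gen 7 (rule 158): 11001110011101110

Answer: 11001110011101110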